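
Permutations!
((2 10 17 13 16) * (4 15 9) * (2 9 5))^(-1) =(2 5 15 4 9 16 13 17 10)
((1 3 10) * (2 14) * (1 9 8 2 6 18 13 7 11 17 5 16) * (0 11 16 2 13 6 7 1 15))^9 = (1 9)(3 8)(6 18)(10 13)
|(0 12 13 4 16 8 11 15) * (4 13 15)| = |(0 12 15)(4 16 8 11)| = 12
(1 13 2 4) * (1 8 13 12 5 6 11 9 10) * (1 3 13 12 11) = (1 11 9 10 3 13 2 4 8 12 5 6) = [0, 11, 4, 13, 8, 6, 1, 7, 12, 10, 3, 9, 5, 2]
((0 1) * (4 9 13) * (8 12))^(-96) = ((0 1)(4 9 13)(8 12))^(-96) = (13)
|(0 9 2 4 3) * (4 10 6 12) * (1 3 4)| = 8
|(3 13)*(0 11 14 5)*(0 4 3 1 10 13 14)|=|(0 11)(1 10 13)(3 14 5 4)|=12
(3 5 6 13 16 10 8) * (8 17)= (3 5 6 13 16 10 17 8)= [0, 1, 2, 5, 4, 6, 13, 7, 3, 9, 17, 11, 12, 16, 14, 15, 10, 8]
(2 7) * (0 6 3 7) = (0 6 3 7 2) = [6, 1, 0, 7, 4, 5, 3, 2]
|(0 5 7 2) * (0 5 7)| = |(0 7 2 5)| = 4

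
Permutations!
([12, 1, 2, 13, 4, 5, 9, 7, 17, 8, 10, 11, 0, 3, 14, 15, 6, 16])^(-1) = (0 12)(3 13)(6 16 17 8 9)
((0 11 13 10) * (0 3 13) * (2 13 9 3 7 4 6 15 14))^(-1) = (0 11)(2 14 15 6 4 7 10 13)(3 9)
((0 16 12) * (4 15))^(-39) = ((0 16 12)(4 15))^(-39) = (16)(4 15)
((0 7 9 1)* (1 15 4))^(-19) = (0 1 4 15 9 7)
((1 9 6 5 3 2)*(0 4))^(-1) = ((0 4)(1 9 6 5 3 2))^(-1) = (0 4)(1 2 3 5 6 9)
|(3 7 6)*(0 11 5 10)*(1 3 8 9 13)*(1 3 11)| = |(0 1 11 5 10)(3 7 6 8 9 13)| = 30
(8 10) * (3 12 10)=[0, 1, 2, 12, 4, 5, 6, 7, 3, 9, 8, 11, 10]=(3 12 10 8)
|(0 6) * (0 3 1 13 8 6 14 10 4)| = |(0 14 10 4)(1 13 8 6 3)| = 20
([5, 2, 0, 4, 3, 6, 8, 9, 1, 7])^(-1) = (0 2 1 8 6 5)(3 4)(7 9)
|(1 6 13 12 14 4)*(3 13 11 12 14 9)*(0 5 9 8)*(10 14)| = 13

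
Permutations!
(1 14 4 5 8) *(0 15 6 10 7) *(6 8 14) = (0 15 8 1 6 10 7)(4 5 14) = [15, 6, 2, 3, 5, 14, 10, 0, 1, 9, 7, 11, 12, 13, 4, 8]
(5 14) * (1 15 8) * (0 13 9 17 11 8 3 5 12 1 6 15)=(0 13 9 17 11 8 6 15 3 5 14 12 1)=[13, 0, 2, 5, 4, 14, 15, 7, 6, 17, 10, 8, 1, 9, 12, 3, 16, 11]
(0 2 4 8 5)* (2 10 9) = (0 10 9 2 4 8 5) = [10, 1, 4, 3, 8, 0, 6, 7, 5, 2, 9]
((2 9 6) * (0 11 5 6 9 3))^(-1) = (0 3 2 6 5 11)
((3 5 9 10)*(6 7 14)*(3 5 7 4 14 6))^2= (3 6 14 7 4)(5 10 9)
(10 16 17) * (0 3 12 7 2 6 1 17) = [3, 17, 6, 12, 4, 5, 1, 2, 8, 9, 16, 11, 7, 13, 14, 15, 0, 10] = (0 3 12 7 2 6 1 17 10 16)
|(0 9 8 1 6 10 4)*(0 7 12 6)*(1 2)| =5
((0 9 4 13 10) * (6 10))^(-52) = ((0 9 4 13 6 10))^(-52) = (0 4 6)(9 13 10)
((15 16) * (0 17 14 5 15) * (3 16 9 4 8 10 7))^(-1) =(0 16 3 7 10 8 4 9 15 5 14 17)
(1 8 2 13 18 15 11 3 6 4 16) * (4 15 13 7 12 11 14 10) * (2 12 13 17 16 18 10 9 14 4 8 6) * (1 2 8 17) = (1 6 15 4 18)(2 7 13 10 17 16)(3 8 12 11)(9 14) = [0, 6, 7, 8, 18, 5, 15, 13, 12, 14, 17, 3, 11, 10, 9, 4, 2, 16, 1]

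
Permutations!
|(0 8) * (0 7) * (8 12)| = 4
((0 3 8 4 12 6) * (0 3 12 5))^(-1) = (0 5 4 8 3 6 12)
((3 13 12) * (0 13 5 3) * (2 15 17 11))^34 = (0 13 12)(2 17)(11 15)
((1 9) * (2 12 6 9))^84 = (1 9 6 12 2)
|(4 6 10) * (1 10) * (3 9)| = |(1 10 4 6)(3 9)| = 4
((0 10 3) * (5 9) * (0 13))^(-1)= (0 13 3 10)(5 9)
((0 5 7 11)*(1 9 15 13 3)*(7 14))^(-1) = (0 11 7 14 5)(1 3 13 15 9)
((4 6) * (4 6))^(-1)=((6))^(-1)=(6)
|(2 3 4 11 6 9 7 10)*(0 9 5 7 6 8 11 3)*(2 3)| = 18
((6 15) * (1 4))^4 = ((1 4)(6 15))^4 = (15)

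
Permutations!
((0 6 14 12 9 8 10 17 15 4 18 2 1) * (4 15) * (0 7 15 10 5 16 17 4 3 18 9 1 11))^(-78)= ((0 6 14 12 1 7 15 10 4 9 8 5 16 17 3 18 2 11))^(-78)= (0 16 15)(1 2 8)(3 4 14)(5 7 11)(6 17 10)(9 12 18)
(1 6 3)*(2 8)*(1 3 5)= [0, 6, 8, 3, 4, 1, 5, 7, 2]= (1 6 5)(2 8)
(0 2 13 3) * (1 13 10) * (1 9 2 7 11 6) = [7, 13, 10, 0, 4, 5, 1, 11, 8, 2, 9, 6, 12, 3] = (0 7 11 6 1 13 3)(2 10 9)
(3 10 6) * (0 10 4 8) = (0 10 6 3 4 8) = [10, 1, 2, 4, 8, 5, 3, 7, 0, 9, 6]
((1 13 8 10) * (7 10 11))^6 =((1 13 8 11 7 10))^6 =(13)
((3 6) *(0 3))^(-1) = ((0 3 6))^(-1) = (0 6 3)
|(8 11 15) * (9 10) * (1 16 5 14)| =12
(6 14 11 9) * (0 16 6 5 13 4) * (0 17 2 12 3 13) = (0 16 6 14 11 9 5)(2 12 3 13 4 17) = [16, 1, 12, 13, 17, 0, 14, 7, 8, 5, 10, 9, 3, 4, 11, 15, 6, 2]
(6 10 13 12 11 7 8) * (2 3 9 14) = (2 3 9 14)(6 10 13 12 11 7 8) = [0, 1, 3, 9, 4, 5, 10, 8, 6, 14, 13, 7, 11, 12, 2]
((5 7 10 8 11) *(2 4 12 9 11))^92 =(2 12 11 7 8 4 9 5 10)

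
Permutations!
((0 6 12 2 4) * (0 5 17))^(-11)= ((0 6 12 2 4 5 17))^(-11)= (0 2 17 12 5 6 4)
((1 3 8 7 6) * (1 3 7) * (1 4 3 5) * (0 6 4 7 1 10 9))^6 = ((0 6 5 10 9)(3 8 7 4))^6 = (0 6 5 10 9)(3 7)(4 8)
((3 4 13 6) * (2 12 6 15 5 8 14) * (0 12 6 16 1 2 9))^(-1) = (0 9 14 8 5 15 13 4 3 6 2 1 16 12)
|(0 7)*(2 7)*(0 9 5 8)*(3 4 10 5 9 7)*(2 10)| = 12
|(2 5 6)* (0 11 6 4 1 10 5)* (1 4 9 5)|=|(0 11 6 2)(1 10)(5 9)|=4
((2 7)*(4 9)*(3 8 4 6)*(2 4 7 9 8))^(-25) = ((2 9 6 3)(4 8 7))^(-25) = (2 3 6 9)(4 7 8)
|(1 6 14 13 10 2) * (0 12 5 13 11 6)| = 21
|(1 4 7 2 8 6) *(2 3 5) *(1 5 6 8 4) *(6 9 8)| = 8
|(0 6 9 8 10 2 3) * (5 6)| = 8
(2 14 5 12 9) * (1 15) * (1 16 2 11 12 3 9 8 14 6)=(1 15 16 2 6)(3 9 11 12 8 14 5)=[0, 15, 6, 9, 4, 3, 1, 7, 14, 11, 10, 12, 8, 13, 5, 16, 2]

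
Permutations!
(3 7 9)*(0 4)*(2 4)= [2, 1, 4, 7, 0, 5, 6, 9, 8, 3]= (0 2 4)(3 7 9)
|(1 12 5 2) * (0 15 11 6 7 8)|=12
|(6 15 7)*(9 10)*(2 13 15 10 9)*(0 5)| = 6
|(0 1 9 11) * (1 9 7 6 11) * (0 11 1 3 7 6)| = |(11)(0 9 3 7)(1 6)| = 4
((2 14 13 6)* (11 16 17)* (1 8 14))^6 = (17) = ((1 8 14 13 6 2)(11 16 17))^6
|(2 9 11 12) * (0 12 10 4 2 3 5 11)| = 9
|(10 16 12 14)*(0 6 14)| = |(0 6 14 10 16 12)| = 6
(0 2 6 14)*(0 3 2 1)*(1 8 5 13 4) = (0 8 5 13 4 1)(2 6 14 3) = [8, 0, 6, 2, 1, 13, 14, 7, 5, 9, 10, 11, 12, 4, 3]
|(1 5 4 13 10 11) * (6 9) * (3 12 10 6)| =|(1 5 4 13 6 9 3 12 10 11)| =10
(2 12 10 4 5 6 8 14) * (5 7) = [0, 1, 12, 3, 7, 6, 8, 5, 14, 9, 4, 11, 10, 13, 2] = (2 12 10 4 7 5 6 8 14)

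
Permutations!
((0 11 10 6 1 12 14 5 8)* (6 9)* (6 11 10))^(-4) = (0 12 9 5 6)(1 10 14 11 8)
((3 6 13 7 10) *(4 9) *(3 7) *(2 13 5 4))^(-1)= ((2 13 3 6 5 4 9)(7 10))^(-1)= (2 9 4 5 6 3 13)(7 10)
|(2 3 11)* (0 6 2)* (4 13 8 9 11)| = 9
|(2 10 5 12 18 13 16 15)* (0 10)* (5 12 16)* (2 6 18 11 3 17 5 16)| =|(0 10 12 11 3 17 5 2)(6 18 13 16 15)| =40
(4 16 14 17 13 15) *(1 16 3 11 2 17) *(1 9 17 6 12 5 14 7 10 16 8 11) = [0, 8, 6, 1, 3, 14, 12, 10, 11, 17, 16, 2, 5, 15, 9, 4, 7, 13] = (1 8 11 2 6 12 5 14 9 17 13 15 4 3)(7 10 16)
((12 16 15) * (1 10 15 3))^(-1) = (1 3 16 12 15 10)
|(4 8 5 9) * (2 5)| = |(2 5 9 4 8)| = 5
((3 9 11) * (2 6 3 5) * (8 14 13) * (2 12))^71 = (2 6 3 9 11 5 12)(8 13 14)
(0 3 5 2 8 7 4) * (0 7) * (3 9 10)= (0 9 10 3 5 2 8)(4 7)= [9, 1, 8, 5, 7, 2, 6, 4, 0, 10, 3]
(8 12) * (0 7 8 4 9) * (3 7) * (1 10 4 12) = [3, 10, 2, 7, 9, 5, 6, 8, 1, 0, 4, 11, 12] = (12)(0 3 7 8 1 10 4 9)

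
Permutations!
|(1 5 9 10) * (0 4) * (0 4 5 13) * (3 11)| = |(0 5 9 10 1 13)(3 11)| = 6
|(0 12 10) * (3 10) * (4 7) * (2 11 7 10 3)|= |(0 12 2 11 7 4 10)|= 7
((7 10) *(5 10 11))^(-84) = (11) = ((5 10 7 11))^(-84)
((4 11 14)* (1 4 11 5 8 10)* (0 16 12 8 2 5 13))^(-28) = (0 10)(1 16)(4 12)(8 13)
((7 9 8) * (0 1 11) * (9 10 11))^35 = ((0 1 9 8 7 10 11))^35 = (11)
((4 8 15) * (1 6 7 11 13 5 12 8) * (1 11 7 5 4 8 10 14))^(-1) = ((1 6 5 12 10 14)(4 11 13)(8 15))^(-1) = (1 14 10 12 5 6)(4 13 11)(8 15)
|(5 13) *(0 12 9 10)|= |(0 12 9 10)(5 13)|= 4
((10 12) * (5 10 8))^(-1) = (5 8 12 10)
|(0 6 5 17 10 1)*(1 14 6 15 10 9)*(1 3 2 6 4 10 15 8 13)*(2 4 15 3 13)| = |(0 8 2 6 5 17 9 13 1)(3 4 10 14 15)| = 45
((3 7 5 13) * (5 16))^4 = (3 13 5 16 7)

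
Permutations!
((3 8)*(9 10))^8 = ((3 8)(9 10))^8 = (10)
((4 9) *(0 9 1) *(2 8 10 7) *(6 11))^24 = ((0 9 4 1)(2 8 10 7)(6 11))^24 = (11)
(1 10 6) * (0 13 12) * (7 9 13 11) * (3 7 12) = [11, 10, 2, 7, 4, 5, 1, 9, 8, 13, 6, 12, 0, 3] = (0 11 12)(1 10 6)(3 7 9 13)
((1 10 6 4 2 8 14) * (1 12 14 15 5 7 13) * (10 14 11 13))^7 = ((1 14 12 11 13)(2 8 15 5 7 10 6 4))^7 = (1 12 13 14 11)(2 4 6 10 7 5 15 8)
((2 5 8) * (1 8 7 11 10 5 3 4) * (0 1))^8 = (11)(0 8 3)(1 2 4)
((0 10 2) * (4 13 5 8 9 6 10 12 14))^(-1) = ((0 12 14 4 13 5 8 9 6 10 2))^(-1) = (0 2 10 6 9 8 5 13 4 14 12)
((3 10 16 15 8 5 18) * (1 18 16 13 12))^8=((1 18 3 10 13 12)(5 16 15 8))^8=(1 3 13)(10 12 18)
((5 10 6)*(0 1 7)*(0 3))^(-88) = ((0 1 7 3)(5 10 6))^(-88) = (5 6 10)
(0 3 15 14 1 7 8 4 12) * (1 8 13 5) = [3, 7, 2, 15, 12, 1, 6, 13, 4, 9, 10, 11, 0, 5, 8, 14] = (0 3 15 14 8 4 12)(1 7 13 5)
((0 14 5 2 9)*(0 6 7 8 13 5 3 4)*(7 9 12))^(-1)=((0 14 3 4)(2 12 7 8 13 5)(6 9))^(-1)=(0 4 3 14)(2 5 13 8 7 12)(6 9)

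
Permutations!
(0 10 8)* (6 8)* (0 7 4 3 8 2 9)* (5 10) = (0 5 10 6 2 9)(3 8 7 4) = [5, 1, 9, 8, 3, 10, 2, 4, 7, 0, 6]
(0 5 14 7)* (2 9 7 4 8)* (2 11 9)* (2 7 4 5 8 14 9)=(0 8 11 2 7)(4 14 5 9)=[8, 1, 7, 3, 14, 9, 6, 0, 11, 4, 10, 2, 12, 13, 5]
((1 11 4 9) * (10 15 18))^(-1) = ((1 11 4 9)(10 15 18))^(-1) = (1 9 4 11)(10 18 15)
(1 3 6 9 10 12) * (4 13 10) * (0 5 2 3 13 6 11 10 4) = (0 5 2 3 11 10 12 1 13 4 6 9) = [5, 13, 3, 11, 6, 2, 9, 7, 8, 0, 12, 10, 1, 4]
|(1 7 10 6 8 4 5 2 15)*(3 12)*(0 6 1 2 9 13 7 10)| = |(0 6 8 4 5 9 13 7)(1 10)(2 15)(3 12)| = 8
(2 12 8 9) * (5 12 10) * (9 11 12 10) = (2 9)(5 10)(8 11 12) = [0, 1, 9, 3, 4, 10, 6, 7, 11, 2, 5, 12, 8]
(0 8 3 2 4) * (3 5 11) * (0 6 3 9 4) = [8, 1, 0, 2, 6, 11, 3, 7, 5, 4, 10, 9] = (0 8 5 11 9 4 6 3 2)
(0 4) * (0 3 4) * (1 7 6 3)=[0, 7, 2, 4, 1, 5, 3, 6]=(1 7 6 3 4)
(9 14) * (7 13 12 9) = (7 13 12 9 14) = [0, 1, 2, 3, 4, 5, 6, 13, 8, 14, 10, 11, 9, 12, 7]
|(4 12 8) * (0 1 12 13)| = |(0 1 12 8 4 13)| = 6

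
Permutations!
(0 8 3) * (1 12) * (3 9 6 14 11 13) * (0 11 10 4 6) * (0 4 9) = (0 8)(1 12)(3 11 13)(4 6 14 10 9) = [8, 12, 2, 11, 6, 5, 14, 7, 0, 4, 9, 13, 1, 3, 10]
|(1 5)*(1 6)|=3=|(1 5 6)|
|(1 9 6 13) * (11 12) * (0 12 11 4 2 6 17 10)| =10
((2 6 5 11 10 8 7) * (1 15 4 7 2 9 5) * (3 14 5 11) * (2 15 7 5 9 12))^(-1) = ((1 7 12 2 6)(3 14 9 11 10 8 15 4 5))^(-1) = (1 6 2 12 7)(3 5 4 15 8 10 11 9 14)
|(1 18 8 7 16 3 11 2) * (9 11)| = |(1 18 8 7 16 3 9 11 2)| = 9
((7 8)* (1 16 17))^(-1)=(1 17 16)(7 8)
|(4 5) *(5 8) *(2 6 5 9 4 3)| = |(2 6 5 3)(4 8 9)| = 12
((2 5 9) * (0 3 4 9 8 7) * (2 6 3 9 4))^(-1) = (0 7 8 5 2 3 6 9) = ((0 9 6 3 2 5 8 7))^(-1)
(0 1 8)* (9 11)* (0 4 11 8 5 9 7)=(0 1 5 9 8 4 11 7)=[1, 5, 2, 3, 11, 9, 6, 0, 4, 8, 10, 7]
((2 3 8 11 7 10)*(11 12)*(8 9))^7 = ((2 3 9 8 12 11 7 10))^7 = (2 10 7 11 12 8 9 3)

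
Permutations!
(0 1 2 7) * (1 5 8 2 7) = (0 5 8 2 1 7) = [5, 7, 1, 3, 4, 8, 6, 0, 2]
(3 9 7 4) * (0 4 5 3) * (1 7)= (0 4)(1 7 5 3 9)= [4, 7, 2, 9, 0, 3, 6, 5, 8, 1]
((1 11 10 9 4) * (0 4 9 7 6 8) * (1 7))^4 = ((0 4 7 6 8)(1 11 10))^4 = (0 8 6 7 4)(1 11 10)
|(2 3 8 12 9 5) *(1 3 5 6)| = |(1 3 8 12 9 6)(2 5)| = 6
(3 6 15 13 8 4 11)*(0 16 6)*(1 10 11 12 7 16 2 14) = (0 2 14 1 10 11 3)(4 12 7 16 6 15 13 8) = [2, 10, 14, 0, 12, 5, 15, 16, 4, 9, 11, 3, 7, 8, 1, 13, 6]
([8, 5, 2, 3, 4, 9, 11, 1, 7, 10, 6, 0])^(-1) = [11, 7, 2, 3, 4, 1, 10, 8, 0, 5, 9, 6]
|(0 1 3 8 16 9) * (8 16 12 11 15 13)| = 5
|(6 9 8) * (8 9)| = 2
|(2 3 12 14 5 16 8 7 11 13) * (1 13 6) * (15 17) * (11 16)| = |(1 13 2 3 12 14 5 11 6)(7 16 8)(15 17)| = 18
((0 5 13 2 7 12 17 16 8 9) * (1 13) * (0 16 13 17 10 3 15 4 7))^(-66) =(17)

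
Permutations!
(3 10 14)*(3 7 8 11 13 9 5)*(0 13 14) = [13, 1, 2, 10, 4, 3, 6, 8, 11, 5, 0, 14, 12, 9, 7] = (0 13 9 5 3 10)(7 8 11 14)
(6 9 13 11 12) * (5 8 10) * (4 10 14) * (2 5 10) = [0, 1, 5, 3, 2, 8, 9, 7, 14, 13, 10, 12, 6, 11, 4] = (2 5 8 14 4)(6 9 13 11 12)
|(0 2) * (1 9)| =2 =|(0 2)(1 9)|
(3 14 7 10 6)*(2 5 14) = (2 5 14 7 10 6 3) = [0, 1, 5, 2, 4, 14, 3, 10, 8, 9, 6, 11, 12, 13, 7]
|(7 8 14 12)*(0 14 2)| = 6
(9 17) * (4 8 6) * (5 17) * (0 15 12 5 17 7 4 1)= [15, 0, 2, 3, 8, 7, 1, 4, 6, 17, 10, 11, 5, 13, 14, 12, 16, 9]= (0 15 12 5 7 4 8 6 1)(9 17)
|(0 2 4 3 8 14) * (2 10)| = |(0 10 2 4 3 8 14)| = 7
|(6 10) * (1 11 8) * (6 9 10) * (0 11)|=4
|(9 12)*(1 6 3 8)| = |(1 6 3 8)(9 12)| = 4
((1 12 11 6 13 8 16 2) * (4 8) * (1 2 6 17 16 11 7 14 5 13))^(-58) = ((1 12 7 14 5 13 4 8 11 17 16 6))^(-58) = (1 7 5 4 11 16)(6 12 14 13 8 17)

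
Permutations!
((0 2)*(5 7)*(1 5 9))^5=(0 2)(1 5 7 9)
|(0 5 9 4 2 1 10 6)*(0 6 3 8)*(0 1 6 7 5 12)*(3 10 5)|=|(0 12)(1 5 9 4 2 6 7 3 8)|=18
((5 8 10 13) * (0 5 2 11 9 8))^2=((0 5)(2 11 9 8 10 13))^2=(2 9 10)(8 13 11)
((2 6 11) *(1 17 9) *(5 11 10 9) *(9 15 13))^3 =((1 17 5 11 2 6 10 15 13 9))^3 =(1 11 10 9 5 6 13 17 2 15)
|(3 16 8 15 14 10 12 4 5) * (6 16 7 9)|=|(3 7 9 6 16 8 15 14 10 12 4 5)|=12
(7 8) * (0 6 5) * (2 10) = (0 6 5)(2 10)(7 8) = [6, 1, 10, 3, 4, 0, 5, 8, 7, 9, 2]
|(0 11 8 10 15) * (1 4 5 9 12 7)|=30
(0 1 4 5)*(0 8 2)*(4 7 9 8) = (0 1 7 9 8 2)(4 5) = [1, 7, 0, 3, 5, 4, 6, 9, 2, 8]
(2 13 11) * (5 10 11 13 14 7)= [0, 1, 14, 3, 4, 10, 6, 5, 8, 9, 11, 2, 12, 13, 7]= (2 14 7 5 10 11)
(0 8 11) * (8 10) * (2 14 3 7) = [10, 1, 14, 7, 4, 5, 6, 2, 11, 9, 8, 0, 12, 13, 3] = (0 10 8 11)(2 14 3 7)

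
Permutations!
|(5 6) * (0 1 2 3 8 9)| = 6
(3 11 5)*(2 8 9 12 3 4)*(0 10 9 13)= (0 10 9 12 3 11 5 4 2 8 13)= [10, 1, 8, 11, 2, 4, 6, 7, 13, 12, 9, 5, 3, 0]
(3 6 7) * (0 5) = (0 5)(3 6 7) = [5, 1, 2, 6, 4, 0, 7, 3]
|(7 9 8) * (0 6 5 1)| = |(0 6 5 1)(7 9 8)| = 12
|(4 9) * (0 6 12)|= |(0 6 12)(4 9)|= 6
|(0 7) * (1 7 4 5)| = 5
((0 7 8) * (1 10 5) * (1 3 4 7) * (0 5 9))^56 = ((0 1 10 9)(3 4 7 8 5))^56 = (10)(3 4 7 8 5)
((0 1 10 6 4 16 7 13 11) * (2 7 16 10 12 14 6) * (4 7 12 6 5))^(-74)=(16)(0 13 6)(1 11 7)(2 4 14)(5 12 10)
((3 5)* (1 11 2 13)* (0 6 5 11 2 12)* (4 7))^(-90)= (13)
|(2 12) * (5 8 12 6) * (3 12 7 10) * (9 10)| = 9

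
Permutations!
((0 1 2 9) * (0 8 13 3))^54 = (0 13 9 1 3 8 2)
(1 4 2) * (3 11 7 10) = (1 4 2)(3 11 7 10) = [0, 4, 1, 11, 2, 5, 6, 10, 8, 9, 3, 7]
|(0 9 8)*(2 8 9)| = 3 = |(9)(0 2 8)|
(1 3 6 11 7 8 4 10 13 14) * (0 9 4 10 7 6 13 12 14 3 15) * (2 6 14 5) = (0 9 4 7 8 10 12 5 2 6 11 14 1 15)(3 13) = [9, 15, 6, 13, 7, 2, 11, 8, 10, 4, 12, 14, 5, 3, 1, 0]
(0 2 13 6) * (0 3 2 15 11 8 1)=(0 15 11 8 1)(2 13 6 3)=[15, 0, 13, 2, 4, 5, 3, 7, 1, 9, 10, 8, 12, 6, 14, 11]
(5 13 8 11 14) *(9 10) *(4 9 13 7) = (4 9 10 13 8 11 14 5 7) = [0, 1, 2, 3, 9, 7, 6, 4, 11, 10, 13, 14, 12, 8, 5]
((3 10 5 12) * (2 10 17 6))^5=(2 17 12 10 6 3 5)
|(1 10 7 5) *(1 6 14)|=6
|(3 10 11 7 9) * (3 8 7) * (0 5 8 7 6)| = |(0 5 8 6)(3 10 11)(7 9)| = 12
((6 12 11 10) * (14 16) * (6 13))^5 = (14 16)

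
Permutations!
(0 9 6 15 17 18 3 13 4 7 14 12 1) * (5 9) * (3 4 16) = (0 5 9 6 15 17 18 4 7 14 12 1)(3 13 16) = [5, 0, 2, 13, 7, 9, 15, 14, 8, 6, 10, 11, 1, 16, 12, 17, 3, 18, 4]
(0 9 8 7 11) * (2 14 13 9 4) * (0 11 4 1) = (0 1)(2 14 13 9 8 7 4) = [1, 0, 14, 3, 2, 5, 6, 4, 7, 8, 10, 11, 12, 9, 13]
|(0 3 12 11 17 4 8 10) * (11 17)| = |(0 3 12 17 4 8 10)| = 7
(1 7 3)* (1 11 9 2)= (1 7 3 11 9 2)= [0, 7, 1, 11, 4, 5, 6, 3, 8, 2, 10, 9]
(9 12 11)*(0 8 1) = (0 8 1)(9 12 11) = [8, 0, 2, 3, 4, 5, 6, 7, 1, 12, 10, 9, 11]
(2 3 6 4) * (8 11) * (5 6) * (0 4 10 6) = (0 4 2 3 5)(6 10)(8 11) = [4, 1, 3, 5, 2, 0, 10, 7, 11, 9, 6, 8]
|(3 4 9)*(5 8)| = |(3 4 9)(5 8)| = 6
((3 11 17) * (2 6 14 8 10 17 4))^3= (2 8 3)(4 14 17)(6 10 11)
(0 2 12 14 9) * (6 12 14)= (0 2 14 9)(6 12)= [2, 1, 14, 3, 4, 5, 12, 7, 8, 0, 10, 11, 6, 13, 9]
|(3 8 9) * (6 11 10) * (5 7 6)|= |(3 8 9)(5 7 6 11 10)|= 15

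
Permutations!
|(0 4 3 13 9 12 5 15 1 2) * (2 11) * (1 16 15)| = 10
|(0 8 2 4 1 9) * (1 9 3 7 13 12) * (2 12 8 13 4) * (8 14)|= |(0 13 14 8 12 1 3 7 4 9)|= 10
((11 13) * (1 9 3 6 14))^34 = (1 14 6 3 9)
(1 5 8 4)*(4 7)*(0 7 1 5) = (0 7 4 5 8 1) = [7, 0, 2, 3, 5, 8, 6, 4, 1]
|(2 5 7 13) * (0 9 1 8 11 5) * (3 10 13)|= |(0 9 1 8 11 5 7 3 10 13 2)|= 11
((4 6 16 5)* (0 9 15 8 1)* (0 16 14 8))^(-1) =(0 15 9)(1 8 14 6 4 5 16) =((0 9 15)(1 16 5 4 6 14 8))^(-1)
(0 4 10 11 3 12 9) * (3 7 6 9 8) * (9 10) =[4, 1, 2, 12, 9, 5, 10, 6, 3, 0, 11, 7, 8] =(0 4 9)(3 12 8)(6 10 11 7)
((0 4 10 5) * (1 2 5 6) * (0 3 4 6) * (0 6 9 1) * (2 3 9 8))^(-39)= ((0 8 2 5 9 1 3 4 10 6))^(-39)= (0 8 2 5 9 1 3 4 10 6)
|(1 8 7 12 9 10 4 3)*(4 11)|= 9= |(1 8 7 12 9 10 11 4 3)|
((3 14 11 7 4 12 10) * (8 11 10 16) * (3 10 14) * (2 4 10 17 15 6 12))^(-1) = ((2 4)(6 12 16 8 11 7 10 17 15))^(-1) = (2 4)(6 15 17 10 7 11 8 16 12)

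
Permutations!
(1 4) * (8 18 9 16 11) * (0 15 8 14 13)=(0 15 8 18 9 16 11 14 13)(1 4)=[15, 4, 2, 3, 1, 5, 6, 7, 18, 16, 10, 14, 12, 0, 13, 8, 11, 17, 9]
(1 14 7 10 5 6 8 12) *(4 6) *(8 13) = [0, 14, 2, 3, 6, 4, 13, 10, 12, 9, 5, 11, 1, 8, 7] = (1 14 7 10 5 4 6 13 8 12)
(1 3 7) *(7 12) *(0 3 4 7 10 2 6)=(0 3 12 10 2 6)(1 4 7)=[3, 4, 6, 12, 7, 5, 0, 1, 8, 9, 2, 11, 10]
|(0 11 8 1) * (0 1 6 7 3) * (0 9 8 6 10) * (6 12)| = 9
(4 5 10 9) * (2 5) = [0, 1, 5, 3, 2, 10, 6, 7, 8, 4, 9] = (2 5 10 9 4)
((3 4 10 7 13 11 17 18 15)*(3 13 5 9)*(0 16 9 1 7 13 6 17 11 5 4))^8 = (18)(1 4 13)(5 7 10)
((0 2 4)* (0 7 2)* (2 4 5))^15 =((2 5)(4 7))^15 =(2 5)(4 7)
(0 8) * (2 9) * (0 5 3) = [8, 1, 9, 0, 4, 3, 6, 7, 5, 2] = (0 8 5 3)(2 9)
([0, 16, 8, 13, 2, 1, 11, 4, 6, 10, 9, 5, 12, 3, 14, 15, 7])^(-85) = (1 8 16 6 7 11 4 5 2)(3 13)(9 10)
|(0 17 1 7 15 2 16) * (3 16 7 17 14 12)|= 30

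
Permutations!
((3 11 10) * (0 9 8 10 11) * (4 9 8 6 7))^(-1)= (11)(0 3 10 8)(4 7 6 9)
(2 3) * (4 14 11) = (2 3)(4 14 11) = [0, 1, 3, 2, 14, 5, 6, 7, 8, 9, 10, 4, 12, 13, 11]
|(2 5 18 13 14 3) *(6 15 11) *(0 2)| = 21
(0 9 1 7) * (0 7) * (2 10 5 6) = (0 9 1)(2 10 5 6) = [9, 0, 10, 3, 4, 6, 2, 7, 8, 1, 5]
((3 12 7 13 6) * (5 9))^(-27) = ((3 12 7 13 6)(5 9))^(-27) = (3 13 12 6 7)(5 9)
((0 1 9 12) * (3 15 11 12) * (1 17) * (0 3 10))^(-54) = (0 17 1 9 10)(3 11)(12 15)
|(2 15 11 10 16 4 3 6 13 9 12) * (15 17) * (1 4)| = 13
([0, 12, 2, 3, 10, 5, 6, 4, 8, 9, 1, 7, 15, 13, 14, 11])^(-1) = (1 10 4 7 11 15 12)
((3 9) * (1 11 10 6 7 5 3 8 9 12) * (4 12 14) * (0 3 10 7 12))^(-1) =(0 4 14 3)(1 12 6 10 5 7 11)(8 9)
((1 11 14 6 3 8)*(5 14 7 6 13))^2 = (1 7 3)(5 13 14)(6 8 11)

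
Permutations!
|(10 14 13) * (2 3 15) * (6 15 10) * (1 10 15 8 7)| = 21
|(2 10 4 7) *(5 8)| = |(2 10 4 7)(5 8)| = 4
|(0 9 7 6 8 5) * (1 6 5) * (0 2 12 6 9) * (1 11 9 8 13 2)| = 12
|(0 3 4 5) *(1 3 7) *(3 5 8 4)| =4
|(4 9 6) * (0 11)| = 6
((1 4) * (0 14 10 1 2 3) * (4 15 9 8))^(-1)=((0 14 10 1 15 9 8 4 2 3))^(-1)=(0 3 2 4 8 9 15 1 10 14)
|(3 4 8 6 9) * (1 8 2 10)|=8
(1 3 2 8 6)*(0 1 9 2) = [1, 3, 8, 0, 4, 5, 9, 7, 6, 2] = (0 1 3)(2 8 6 9)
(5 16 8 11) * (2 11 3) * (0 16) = (0 16 8 3 2 11 5) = [16, 1, 11, 2, 4, 0, 6, 7, 3, 9, 10, 5, 12, 13, 14, 15, 8]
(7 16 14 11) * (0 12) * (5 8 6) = (0 12)(5 8 6)(7 16 14 11) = [12, 1, 2, 3, 4, 8, 5, 16, 6, 9, 10, 7, 0, 13, 11, 15, 14]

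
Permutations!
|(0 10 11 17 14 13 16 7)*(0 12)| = |(0 10 11 17 14 13 16 7 12)| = 9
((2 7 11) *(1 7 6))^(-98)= ((1 7 11 2 6))^(-98)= (1 11 6 7 2)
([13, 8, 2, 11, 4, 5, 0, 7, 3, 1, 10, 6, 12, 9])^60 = [8, 6, 2, 13, 4, 5, 1, 7, 0, 11, 10, 9, 12, 3]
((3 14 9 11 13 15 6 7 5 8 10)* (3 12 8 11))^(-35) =(3 14 9)(5 11 13 15 6 7)(8 10 12)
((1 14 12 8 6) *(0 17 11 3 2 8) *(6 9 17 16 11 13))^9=(0 6 8 16 1 9 11 14 17 3 12 13 2)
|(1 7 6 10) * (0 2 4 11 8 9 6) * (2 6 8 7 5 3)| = |(0 6 10 1 5 3 2 4 11 7)(8 9)| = 10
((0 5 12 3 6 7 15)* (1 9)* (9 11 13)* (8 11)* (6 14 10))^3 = (0 3 6)(1 13 8 9 11)(5 14 7)(10 15 12)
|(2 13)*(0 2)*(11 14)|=|(0 2 13)(11 14)|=6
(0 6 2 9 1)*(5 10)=(0 6 2 9 1)(5 10)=[6, 0, 9, 3, 4, 10, 2, 7, 8, 1, 5]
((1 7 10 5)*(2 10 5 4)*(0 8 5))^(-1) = ((0 8 5 1 7)(2 10 4))^(-1) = (0 7 1 5 8)(2 4 10)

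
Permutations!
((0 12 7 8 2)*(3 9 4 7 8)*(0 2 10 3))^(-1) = ((0 12 8 10 3 9 4 7))^(-1) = (0 7 4 9 3 10 8 12)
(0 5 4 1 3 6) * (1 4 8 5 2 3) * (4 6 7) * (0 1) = (0 2 3 7 4 6 1)(5 8) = [2, 0, 3, 7, 6, 8, 1, 4, 5]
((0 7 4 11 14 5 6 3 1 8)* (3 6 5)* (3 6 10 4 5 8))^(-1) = (0 8 5 7)(1 3)(4 10 6 14 11)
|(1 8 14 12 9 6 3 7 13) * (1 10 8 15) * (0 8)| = |(0 8 14 12 9 6 3 7 13 10)(1 15)| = 10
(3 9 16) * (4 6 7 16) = (3 9 4 6 7 16) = [0, 1, 2, 9, 6, 5, 7, 16, 8, 4, 10, 11, 12, 13, 14, 15, 3]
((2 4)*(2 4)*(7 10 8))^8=((7 10 8))^8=(7 8 10)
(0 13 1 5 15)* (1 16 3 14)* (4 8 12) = (0 13 16 3 14 1 5 15)(4 8 12) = [13, 5, 2, 14, 8, 15, 6, 7, 12, 9, 10, 11, 4, 16, 1, 0, 3]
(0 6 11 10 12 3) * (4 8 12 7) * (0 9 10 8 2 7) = (0 6 11 8 12 3 9 10)(2 7 4) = [6, 1, 7, 9, 2, 5, 11, 4, 12, 10, 0, 8, 3]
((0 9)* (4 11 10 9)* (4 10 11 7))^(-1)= (11)(0 9 10)(4 7)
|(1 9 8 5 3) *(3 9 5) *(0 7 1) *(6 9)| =8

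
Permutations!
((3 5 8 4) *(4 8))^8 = ((8)(3 5 4))^8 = (8)(3 4 5)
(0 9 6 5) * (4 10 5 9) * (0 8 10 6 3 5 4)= (3 5 8 10 4 6 9)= [0, 1, 2, 5, 6, 8, 9, 7, 10, 3, 4]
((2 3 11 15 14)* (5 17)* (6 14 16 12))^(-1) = (2 14 6 12 16 15 11 3)(5 17)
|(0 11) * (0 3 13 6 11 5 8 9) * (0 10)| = |(0 5 8 9 10)(3 13 6 11)| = 20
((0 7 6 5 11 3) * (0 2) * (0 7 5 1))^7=((0 5 11 3 2 7 6 1))^7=(0 1 6 7 2 3 11 5)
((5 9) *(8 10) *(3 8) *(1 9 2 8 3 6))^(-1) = (1 6 10 8 2 5 9)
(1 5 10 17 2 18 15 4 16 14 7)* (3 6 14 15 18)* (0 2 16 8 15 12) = (18)(0 2 3 6 14 7 1 5 10 17 16 12)(4 8 15) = [2, 5, 3, 6, 8, 10, 14, 1, 15, 9, 17, 11, 0, 13, 7, 4, 12, 16, 18]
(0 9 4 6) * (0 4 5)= (0 9 5)(4 6)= [9, 1, 2, 3, 6, 0, 4, 7, 8, 5]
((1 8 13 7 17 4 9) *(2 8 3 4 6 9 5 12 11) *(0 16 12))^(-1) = (0 5 4 3 1 9 6 17 7 13 8 2 11 12 16)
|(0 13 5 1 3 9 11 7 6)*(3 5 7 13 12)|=|(0 12 3 9 11 13 7 6)(1 5)|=8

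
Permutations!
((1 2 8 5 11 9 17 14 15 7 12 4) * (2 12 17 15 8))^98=((1 12 4)(5 11 9 15 7 17 14 8))^98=(1 4 12)(5 9 7 14)(8 11 15 17)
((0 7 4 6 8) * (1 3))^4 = ((0 7 4 6 8)(1 3))^4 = (0 8 6 4 7)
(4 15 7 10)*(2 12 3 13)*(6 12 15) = (2 15 7 10 4 6 12 3 13) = [0, 1, 15, 13, 6, 5, 12, 10, 8, 9, 4, 11, 3, 2, 14, 7]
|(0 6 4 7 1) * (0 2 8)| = 7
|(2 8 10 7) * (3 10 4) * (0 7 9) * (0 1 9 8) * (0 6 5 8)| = |(0 7 2 6 5 8 4 3 10)(1 9)| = 18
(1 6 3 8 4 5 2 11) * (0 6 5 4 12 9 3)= [6, 5, 11, 8, 4, 2, 0, 7, 12, 3, 10, 1, 9]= (0 6)(1 5 2 11)(3 8 12 9)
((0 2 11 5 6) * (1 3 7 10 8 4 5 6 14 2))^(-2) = ((0 1 3 7 10 8 4 5 14 2 11 6))^(-2) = (0 11 14 4 10 3)(1 6 2 5 8 7)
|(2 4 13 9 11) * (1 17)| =10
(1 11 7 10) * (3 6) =(1 11 7 10)(3 6) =[0, 11, 2, 6, 4, 5, 3, 10, 8, 9, 1, 7]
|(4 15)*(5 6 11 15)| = 5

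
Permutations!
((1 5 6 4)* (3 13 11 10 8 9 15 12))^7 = (1 4 6 5)(3 12 15 9 8 10 11 13)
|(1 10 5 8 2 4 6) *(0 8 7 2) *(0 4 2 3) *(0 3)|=8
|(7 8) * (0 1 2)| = 6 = |(0 1 2)(7 8)|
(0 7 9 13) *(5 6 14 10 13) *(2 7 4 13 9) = [4, 1, 7, 3, 13, 6, 14, 2, 8, 5, 9, 11, 12, 0, 10] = (0 4 13)(2 7)(5 6 14 10 9)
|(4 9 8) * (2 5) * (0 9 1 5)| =7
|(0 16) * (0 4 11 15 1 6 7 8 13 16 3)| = |(0 3)(1 6 7 8 13 16 4 11 15)| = 18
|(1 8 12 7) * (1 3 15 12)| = |(1 8)(3 15 12 7)| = 4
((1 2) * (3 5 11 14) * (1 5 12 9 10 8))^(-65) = (1 3)(2 12)(5 9)(8 14)(10 11)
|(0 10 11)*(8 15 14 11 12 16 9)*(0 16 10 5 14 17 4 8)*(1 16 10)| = |(0 5 14 11 10 12 1 16 9)(4 8 15 17)| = 36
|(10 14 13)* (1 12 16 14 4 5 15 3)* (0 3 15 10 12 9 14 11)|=9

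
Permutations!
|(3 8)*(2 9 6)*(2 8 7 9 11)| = 10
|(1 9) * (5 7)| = 2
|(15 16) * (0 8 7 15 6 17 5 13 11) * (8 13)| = |(0 13 11)(5 8 7 15 16 6 17)| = 21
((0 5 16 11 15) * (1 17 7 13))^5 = ((0 5 16 11 15)(1 17 7 13))^5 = (1 17 7 13)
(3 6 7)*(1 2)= [0, 2, 1, 6, 4, 5, 7, 3]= (1 2)(3 6 7)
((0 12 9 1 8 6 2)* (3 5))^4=(0 8 12 6 9 2 1)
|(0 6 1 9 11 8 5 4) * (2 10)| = 8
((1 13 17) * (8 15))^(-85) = ((1 13 17)(8 15))^(-85) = (1 17 13)(8 15)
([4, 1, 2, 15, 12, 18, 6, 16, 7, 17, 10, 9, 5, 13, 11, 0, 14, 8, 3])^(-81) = (0 5 15 12 3 4 18)(7 11 8 14 17 16 9)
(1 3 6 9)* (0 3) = (0 3 6 9 1) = [3, 0, 2, 6, 4, 5, 9, 7, 8, 1]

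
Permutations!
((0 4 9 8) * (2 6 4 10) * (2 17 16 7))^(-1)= ((0 10 17 16 7 2 6 4 9 8))^(-1)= (0 8 9 4 6 2 7 16 17 10)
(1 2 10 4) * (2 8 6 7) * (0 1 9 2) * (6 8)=(0 1 6 7)(2 10 4 9)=[1, 6, 10, 3, 9, 5, 7, 0, 8, 2, 4]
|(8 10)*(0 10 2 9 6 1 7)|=|(0 10 8 2 9 6 1 7)|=8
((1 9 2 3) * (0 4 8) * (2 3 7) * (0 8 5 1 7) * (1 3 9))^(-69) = (9)(0 3)(2 5)(4 7)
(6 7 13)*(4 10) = (4 10)(6 7 13) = [0, 1, 2, 3, 10, 5, 7, 13, 8, 9, 4, 11, 12, 6]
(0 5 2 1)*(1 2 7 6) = (0 5 7 6 1) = [5, 0, 2, 3, 4, 7, 1, 6]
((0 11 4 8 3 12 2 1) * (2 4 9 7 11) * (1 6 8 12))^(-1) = (0 1 3 8 6 2)(4 12)(7 9 11)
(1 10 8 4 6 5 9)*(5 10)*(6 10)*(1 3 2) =(1 5 9 3 2)(4 10 8) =[0, 5, 1, 2, 10, 9, 6, 7, 4, 3, 8]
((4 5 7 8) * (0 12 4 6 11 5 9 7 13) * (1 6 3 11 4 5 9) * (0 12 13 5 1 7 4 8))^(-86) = (0 12 6 3 9 7 13 1 8 11 4)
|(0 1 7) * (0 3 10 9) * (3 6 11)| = 8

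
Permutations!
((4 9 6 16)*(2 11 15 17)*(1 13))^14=(2 15)(4 6)(9 16)(11 17)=((1 13)(2 11 15 17)(4 9 6 16))^14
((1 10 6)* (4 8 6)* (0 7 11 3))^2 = (0 11)(1 4 6 10 8)(3 7) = ((0 7 11 3)(1 10 4 8 6))^2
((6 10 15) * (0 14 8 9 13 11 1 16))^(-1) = (0 16 1 11 13 9 8 14)(6 15 10)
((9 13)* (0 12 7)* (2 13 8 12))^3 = ((0 2 13 9 8 12 7))^3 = (0 9 7 13 12 2 8)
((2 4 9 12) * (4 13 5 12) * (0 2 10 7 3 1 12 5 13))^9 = (13)(0 2)(1 3 7 10 12)(4 9)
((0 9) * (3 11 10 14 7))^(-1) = (0 9)(3 7 14 10 11) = ((0 9)(3 11 10 14 7))^(-1)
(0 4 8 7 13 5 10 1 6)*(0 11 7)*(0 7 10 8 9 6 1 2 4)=[0, 1, 4, 3, 9, 8, 11, 13, 7, 6, 2, 10, 12, 5]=(2 4 9 6 11 10)(5 8 7 13)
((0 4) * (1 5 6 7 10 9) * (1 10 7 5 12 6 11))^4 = ((0 4)(1 12 6 5 11)(9 10))^4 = (1 11 5 6 12)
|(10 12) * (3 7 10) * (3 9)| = 5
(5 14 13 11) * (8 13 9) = [0, 1, 2, 3, 4, 14, 6, 7, 13, 8, 10, 5, 12, 11, 9] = (5 14 9 8 13 11)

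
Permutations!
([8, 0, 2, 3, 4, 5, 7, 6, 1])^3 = [0, 1, 2, 3, 4, 5, 7, 6, 8]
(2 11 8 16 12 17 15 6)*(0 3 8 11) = (0 3 8 16 12 17 15 6 2) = [3, 1, 0, 8, 4, 5, 2, 7, 16, 9, 10, 11, 17, 13, 14, 6, 12, 15]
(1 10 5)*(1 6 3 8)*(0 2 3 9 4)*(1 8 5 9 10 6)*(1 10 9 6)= [2, 1, 3, 5, 0, 10, 9, 7, 8, 4, 6]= (0 2 3 5 10 6 9 4)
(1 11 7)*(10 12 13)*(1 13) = [0, 11, 2, 3, 4, 5, 6, 13, 8, 9, 12, 7, 1, 10] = (1 11 7 13 10 12)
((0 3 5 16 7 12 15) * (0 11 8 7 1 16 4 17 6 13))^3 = ((0 3 5 4 17 6 13)(1 16)(7 12 15 11 8))^3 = (0 4 13 5 6 3 17)(1 16)(7 11 12 8 15)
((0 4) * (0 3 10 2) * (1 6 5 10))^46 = (0 10 6 3)(1 4 2 5)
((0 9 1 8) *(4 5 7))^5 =(0 9 1 8)(4 7 5)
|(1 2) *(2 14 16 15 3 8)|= |(1 14 16 15 3 8 2)|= 7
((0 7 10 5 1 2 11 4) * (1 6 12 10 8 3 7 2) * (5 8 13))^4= (3 6)(5 8)(7 12)(10 13)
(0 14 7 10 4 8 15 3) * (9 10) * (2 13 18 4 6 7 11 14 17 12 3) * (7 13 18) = (0 17 12 3)(2 18 4 8 15)(6 13 7 9 10)(11 14) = [17, 1, 18, 0, 8, 5, 13, 9, 15, 10, 6, 14, 3, 7, 11, 2, 16, 12, 4]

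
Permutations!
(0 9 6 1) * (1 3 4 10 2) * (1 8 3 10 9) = (0 1)(2 8 3 4 9 6 10) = [1, 0, 8, 4, 9, 5, 10, 7, 3, 6, 2]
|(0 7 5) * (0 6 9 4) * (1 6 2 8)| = |(0 7 5 2 8 1 6 9 4)| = 9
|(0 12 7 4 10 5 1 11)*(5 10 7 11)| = 6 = |(0 12 11)(1 5)(4 7)|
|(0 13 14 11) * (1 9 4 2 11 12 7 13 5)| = |(0 5 1 9 4 2 11)(7 13 14 12)| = 28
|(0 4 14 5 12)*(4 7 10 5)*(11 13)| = 10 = |(0 7 10 5 12)(4 14)(11 13)|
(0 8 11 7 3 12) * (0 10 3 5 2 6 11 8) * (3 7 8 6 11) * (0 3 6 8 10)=(0 3 12)(2 11 10 7 5)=[3, 1, 11, 12, 4, 2, 6, 5, 8, 9, 7, 10, 0]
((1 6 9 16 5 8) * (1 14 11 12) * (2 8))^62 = (1 9 5 8 11)(2 14 12 6 16)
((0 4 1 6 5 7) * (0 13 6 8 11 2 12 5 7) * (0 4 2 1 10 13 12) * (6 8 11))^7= (0 2)(1 11)(4 5 12 7 6 8 13 10)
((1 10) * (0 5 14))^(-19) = ((0 5 14)(1 10))^(-19) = (0 14 5)(1 10)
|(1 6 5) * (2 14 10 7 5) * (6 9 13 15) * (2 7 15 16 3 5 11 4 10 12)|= |(1 9 13 16 3 5)(2 14 12)(4 10 15 6 7 11)|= 6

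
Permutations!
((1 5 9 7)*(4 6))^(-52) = ((1 5 9 7)(4 6))^(-52) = (9)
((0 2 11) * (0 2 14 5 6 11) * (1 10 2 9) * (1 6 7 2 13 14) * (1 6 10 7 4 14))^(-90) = (14)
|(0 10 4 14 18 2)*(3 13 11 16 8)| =30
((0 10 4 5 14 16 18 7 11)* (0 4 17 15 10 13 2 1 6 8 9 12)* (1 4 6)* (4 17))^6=(0 4 11 13 5 6 2 14 8 17 16 9 15 18 12 10 7)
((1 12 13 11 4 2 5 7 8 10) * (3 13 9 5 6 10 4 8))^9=((1 12 9 5 7 3 13 11 8 4 2 6 10))^9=(1 4 3 12 2 13 9 6 11 5 10 8 7)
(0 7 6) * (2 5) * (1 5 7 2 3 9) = (0 2 7 6)(1 5 3 9) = [2, 5, 7, 9, 4, 3, 0, 6, 8, 1]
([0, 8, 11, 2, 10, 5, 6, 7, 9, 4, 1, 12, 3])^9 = [0, 10, 11, 2, 9, 5, 6, 7, 1, 8, 4, 12, 3]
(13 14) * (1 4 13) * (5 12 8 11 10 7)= (1 4 13 14)(5 12 8 11 10 7)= [0, 4, 2, 3, 13, 12, 6, 5, 11, 9, 7, 10, 8, 14, 1]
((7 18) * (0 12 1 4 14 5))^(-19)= (0 5 14 4 1 12)(7 18)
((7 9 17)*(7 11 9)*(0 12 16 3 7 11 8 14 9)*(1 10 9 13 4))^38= (0 16 7)(1 13 8 9)(3 11 12)(4 14 17 10)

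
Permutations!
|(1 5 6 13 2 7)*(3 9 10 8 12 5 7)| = 18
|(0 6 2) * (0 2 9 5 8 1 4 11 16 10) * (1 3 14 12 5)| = |(0 6 9 1 4 11 16 10)(3 14 12 5 8)| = 40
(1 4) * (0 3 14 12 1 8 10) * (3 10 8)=(0 10)(1 4 3 14 12)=[10, 4, 2, 14, 3, 5, 6, 7, 8, 9, 0, 11, 1, 13, 12]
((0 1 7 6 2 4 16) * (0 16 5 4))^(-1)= ((16)(0 1 7 6 2)(4 5))^(-1)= (16)(0 2 6 7 1)(4 5)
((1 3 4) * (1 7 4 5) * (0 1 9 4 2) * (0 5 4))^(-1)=((0 1 3 4 7 2 5 9))^(-1)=(0 9 5 2 7 4 3 1)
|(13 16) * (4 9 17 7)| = 4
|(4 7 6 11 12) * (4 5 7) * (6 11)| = 4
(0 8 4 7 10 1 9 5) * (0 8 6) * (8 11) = (0 6)(1 9 5 11 8 4 7 10) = [6, 9, 2, 3, 7, 11, 0, 10, 4, 5, 1, 8]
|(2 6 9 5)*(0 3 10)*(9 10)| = 7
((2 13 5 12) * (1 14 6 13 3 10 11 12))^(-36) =((1 14 6 13 5)(2 3 10 11 12))^(-36) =(1 5 13 6 14)(2 12 11 10 3)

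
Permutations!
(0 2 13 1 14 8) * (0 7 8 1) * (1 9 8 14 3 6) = (0 2 13)(1 3 6)(7 14 9 8) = [2, 3, 13, 6, 4, 5, 1, 14, 7, 8, 10, 11, 12, 0, 9]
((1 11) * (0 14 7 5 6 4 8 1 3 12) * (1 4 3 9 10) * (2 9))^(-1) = ((0 14 7 5 6 3 12)(1 11 2 9 10)(4 8))^(-1) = (0 12 3 6 5 7 14)(1 10 9 2 11)(4 8)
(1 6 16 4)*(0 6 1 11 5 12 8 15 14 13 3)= (0 6 16 4 11 5 12 8 15 14 13 3)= [6, 1, 2, 0, 11, 12, 16, 7, 15, 9, 10, 5, 8, 3, 13, 14, 4]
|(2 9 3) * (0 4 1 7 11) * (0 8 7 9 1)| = 12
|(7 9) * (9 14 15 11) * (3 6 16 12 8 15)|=10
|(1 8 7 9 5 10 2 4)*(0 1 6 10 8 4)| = 12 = |(0 1 4 6 10 2)(5 8 7 9)|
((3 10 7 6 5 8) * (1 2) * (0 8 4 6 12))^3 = (0 10)(1 2)(3 12)(7 8)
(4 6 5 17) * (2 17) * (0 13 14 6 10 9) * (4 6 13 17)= (0 17 6 5 2 4 10 9)(13 14)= [17, 1, 4, 3, 10, 2, 5, 7, 8, 0, 9, 11, 12, 14, 13, 15, 16, 6]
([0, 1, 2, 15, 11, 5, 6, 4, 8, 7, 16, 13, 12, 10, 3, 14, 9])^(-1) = [0, 1, 2, 14, 7, 5, 6, 9, 8, 16, 13, 4, 12, 11, 15, 3, 10]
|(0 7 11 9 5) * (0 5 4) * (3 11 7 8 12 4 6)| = 4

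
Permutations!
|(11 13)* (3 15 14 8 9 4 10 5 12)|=18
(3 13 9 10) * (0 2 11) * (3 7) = (0 2 11)(3 13 9 10 7) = [2, 1, 11, 13, 4, 5, 6, 3, 8, 10, 7, 0, 12, 9]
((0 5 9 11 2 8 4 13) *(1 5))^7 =(0 4 2 9 1 13 8 11 5)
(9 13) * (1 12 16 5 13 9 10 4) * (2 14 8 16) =(1 12 2 14 8 16 5 13 10 4) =[0, 12, 14, 3, 1, 13, 6, 7, 16, 9, 4, 11, 2, 10, 8, 15, 5]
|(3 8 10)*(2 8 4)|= 5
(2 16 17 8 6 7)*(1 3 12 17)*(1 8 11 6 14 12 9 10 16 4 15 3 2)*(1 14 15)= (1 2 4)(3 9 10 16 8 15)(6 7 14 12 17 11)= [0, 2, 4, 9, 1, 5, 7, 14, 15, 10, 16, 6, 17, 13, 12, 3, 8, 11]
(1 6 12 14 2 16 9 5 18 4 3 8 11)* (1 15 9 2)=[0, 6, 16, 8, 3, 18, 12, 7, 11, 5, 10, 15, 14, 13, 1, 9, 2, 17, 4]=(1 6 12 14)(2 16)(3 8 11 15 9 5 18 4)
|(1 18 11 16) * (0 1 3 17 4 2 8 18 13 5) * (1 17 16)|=|(0 17 4 2 8 18 11 1 13 5)(3 16)|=10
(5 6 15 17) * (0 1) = (0 1)(5 6 15 17) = [1, 0, 2, 3, 4, 6, 15, 7, 8, 9, 10, 11, 12, 13, 14, 17, 16, 5]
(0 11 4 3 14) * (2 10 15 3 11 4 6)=(0 4 11 6 2 10 15 3 14)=[4, 1, 10, 14, 11, 5, 2, 7, 8, 9, 15, 6, 12, 13, 0, 3]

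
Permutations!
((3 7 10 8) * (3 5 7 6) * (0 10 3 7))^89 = ((0 10 8 5)(3 6 7))^89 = (0 10 8 5)(3 7 6)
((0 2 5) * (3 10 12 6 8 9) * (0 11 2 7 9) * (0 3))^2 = (0 9 7)(2 11 5)(3 12 8 10 6)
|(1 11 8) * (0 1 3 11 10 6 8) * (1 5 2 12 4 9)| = |(0 5 2 12 4 9 1 10 6 8 3 11)| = 12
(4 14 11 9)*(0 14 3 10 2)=[14, 1, 0, 10, 3, 5, 6, 7, 8, 4, 2, 9, 12, 13, 11]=(0 14 11 9 4 3 10 2)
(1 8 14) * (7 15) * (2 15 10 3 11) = (1 8 14)(2 15 7 10 3 11) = [0, 8, 15, 11, 4, 5, 6, 10, 14, 9, 3, 2, 12, 13, 1, 7]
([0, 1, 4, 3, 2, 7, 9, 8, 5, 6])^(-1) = [0, 1, 4, 3, 2, 8, 9, 5, 7, 6]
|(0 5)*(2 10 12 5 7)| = |(0 7 2 10 12 5)| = 6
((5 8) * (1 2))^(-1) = (1 2)(5 8)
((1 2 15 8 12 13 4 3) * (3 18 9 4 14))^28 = (1 12)(2 13)(3 8)(4 18 9)(14 15)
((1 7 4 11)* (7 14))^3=((1 14 7 4 11))^3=(1 4 14 11 7)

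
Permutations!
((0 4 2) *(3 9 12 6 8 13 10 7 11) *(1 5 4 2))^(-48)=(3 10 6)(7 8 9)(11 13 12)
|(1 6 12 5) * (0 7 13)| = |(0 7 13)(1 6 12 5)| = 12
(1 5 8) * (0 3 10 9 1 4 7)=[3, 5, 2, 10, 7, 8, 6, 0, 4, 1, 9]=(0 3 10 9 1 5 8 4 7)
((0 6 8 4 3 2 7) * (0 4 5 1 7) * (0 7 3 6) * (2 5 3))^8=(8)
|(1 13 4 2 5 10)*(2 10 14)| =|(1 13 4 10)(2 5 14)| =12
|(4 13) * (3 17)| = |(3 17)(4 13)| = 2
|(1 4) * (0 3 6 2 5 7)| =6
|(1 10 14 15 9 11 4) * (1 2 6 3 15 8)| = |(1 10 14 8)(2 6 3 15 9 11 4)| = 28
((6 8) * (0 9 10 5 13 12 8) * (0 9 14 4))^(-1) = (0 4 14)(5 10 9 6 8 12 13)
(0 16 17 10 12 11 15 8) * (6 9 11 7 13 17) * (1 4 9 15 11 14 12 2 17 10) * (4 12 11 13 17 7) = (0 16 6 15 8)(1 12 4 9 14 11 13 10 2 7 17) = [16, 12, 7, 3, 9, 5, 15, 17, 0, 14, 2, 13, 4, 10, 11, 8, 6, 1]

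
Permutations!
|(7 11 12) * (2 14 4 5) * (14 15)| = |(2 15 14 4 5)(7 11 12)| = 15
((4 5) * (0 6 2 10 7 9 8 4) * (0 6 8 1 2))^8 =((0 8 4 5 6)(1 2 10 7 9))^8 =(0 5 8 6 4)(1 7 2 9 10)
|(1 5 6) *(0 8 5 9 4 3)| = 8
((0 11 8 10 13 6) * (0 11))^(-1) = (6 13 10 8 11)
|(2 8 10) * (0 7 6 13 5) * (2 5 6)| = |(0 7 2 8 10 5)(6 13)| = 6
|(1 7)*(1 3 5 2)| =|(1 7 3 5 2)| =5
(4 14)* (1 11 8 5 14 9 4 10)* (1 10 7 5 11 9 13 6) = (1 9 4 13 6)(5 14 7)(8 11) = [0, 9, 2, 3, 13, 14, 1, 5, 11, 4, 10, 8, 12, 6, 7]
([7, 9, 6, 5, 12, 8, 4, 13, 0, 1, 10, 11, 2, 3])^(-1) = [8, 9, 12, 13, 6, 3, 2, 0, 5, 1, 10, 11, 4, 7]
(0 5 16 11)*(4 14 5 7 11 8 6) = [7, 1, 2, 3, 14, 16, 4, 11, 6, 9, 10, 0, 12, 13, 5, 15, 8] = (0 7 11)(4 14 5 16 8 6)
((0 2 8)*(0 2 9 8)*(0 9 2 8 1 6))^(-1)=((0 2 9 1 6))^(-1)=(0 6 1 9 2)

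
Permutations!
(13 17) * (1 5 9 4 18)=(1 5 9 4 18)(13 17)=[0, 5, 2, 3, 18, 9, 6, 7, 8, 4, 10, 11, 12, 17, 14, 15, 16, 13, 1]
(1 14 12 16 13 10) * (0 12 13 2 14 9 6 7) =(0 12 16 2 14 13 10 1 9 6 7) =[12, 9, 14, 3, 4, 5, 7, 0, 8, 6, 1, 11, 16, 10, 13, 15, 2]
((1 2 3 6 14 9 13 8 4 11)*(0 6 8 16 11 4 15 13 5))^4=(0 5 9 14 6)(1 15)(2 13)(3 16)(8 11)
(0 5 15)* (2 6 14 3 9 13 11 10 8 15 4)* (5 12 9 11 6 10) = [12, 1, 10, 11, 2, 4, 14, 7, 15, 13, 8, 5, 9, 6, 3, 0] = (0 12 9 13 6 14 3 11 5 4 2 10 8 15)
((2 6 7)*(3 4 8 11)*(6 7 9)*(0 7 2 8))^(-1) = ((0 7 8 11 3 4)(6 9))^(-1) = (0 4 3 11 8 7)(6 9)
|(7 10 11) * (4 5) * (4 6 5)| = 6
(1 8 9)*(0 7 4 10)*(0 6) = (0 7 4 10 6)(1 8 9) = [7, 8, 2, 3, 10, 5, 0, 4, 9, 1, 6]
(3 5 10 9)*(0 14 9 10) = (0 14 9 3 5) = [14, 1, 2, 5, 4, 0, 6, 7, 8, 3, 10, 11, 12, 13, 9]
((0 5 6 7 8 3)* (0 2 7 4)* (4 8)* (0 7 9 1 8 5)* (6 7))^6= ((1 8 3 2 9)(4 6 5 7))^6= (1 8 3 2 9)(4 5)(6 7)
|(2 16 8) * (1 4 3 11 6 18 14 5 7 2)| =12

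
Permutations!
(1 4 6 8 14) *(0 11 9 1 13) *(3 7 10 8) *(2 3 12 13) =[11, 4, 3, 7, 6, 5, 12, 10, 14, 1, 8, 9, 13, 0, 2] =(0 11 9 1 4 6 12 13)(2 3 7 10 8 14)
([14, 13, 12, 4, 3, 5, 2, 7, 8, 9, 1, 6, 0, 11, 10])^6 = [6, 0, 13, 3, 4, 5, 1, 7, 8, 9, 12, 10, 11, 14, 2]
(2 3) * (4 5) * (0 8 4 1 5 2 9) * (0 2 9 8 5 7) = (0 5 1 7)(2 3 8 4 9) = [5, 7, 3, 8, 9, 1, 6, 0, 4, 2]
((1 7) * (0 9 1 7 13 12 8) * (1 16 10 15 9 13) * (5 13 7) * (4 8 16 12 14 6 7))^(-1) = (0 8 4)(5 7 6 14 13)(9 15 10 16 12)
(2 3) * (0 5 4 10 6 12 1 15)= (0 5 4 10 6 12 1 15)(2 3)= [5, 15, 3, 2, 10, 4, 12, 7, 8, 9, 6, 11, 1, 13, 14, 0]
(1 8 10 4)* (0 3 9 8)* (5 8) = (0 3 9 5 8 10 4 1) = [3, 0, 2, 9, 1, 8, 6, 7, 10, 5, 4]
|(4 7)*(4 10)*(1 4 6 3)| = 6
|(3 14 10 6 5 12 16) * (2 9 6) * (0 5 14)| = 5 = |(0 5 12 16 3)(2 9 6 14 10)|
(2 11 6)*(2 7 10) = (2 11 6 7 10) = [0, 1, 11, 3, 4, 5, 7, 10, 8, 9, 2, 6]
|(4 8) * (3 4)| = 3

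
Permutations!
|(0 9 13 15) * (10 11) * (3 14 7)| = 12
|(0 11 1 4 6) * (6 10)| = 6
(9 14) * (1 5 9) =[0, 5, 2, 3, 4, 9, 6, 7, 8, 14, 10, 11, 12, 13, 1] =(1 5 9 14)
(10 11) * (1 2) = (1 2)(10 11) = [0, 2, 1, 3, 4, 5, 6, 7, 8, 9, 11, 10]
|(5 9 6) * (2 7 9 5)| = |(2 7 9 6)| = 4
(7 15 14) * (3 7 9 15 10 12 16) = [0, 1, 2, 7, 4, 5, 6, 10, 8, 15, 12, 11, 16, 13, 9, 14, 3] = (3 7 10 12 16)(9 15 14)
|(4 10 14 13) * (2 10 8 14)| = |(2 10)(4 8 14 13)| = 4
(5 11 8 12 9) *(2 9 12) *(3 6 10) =(12)(2 9 5 11 8)(3 6 10) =[0, 1, 9, 6, 4, 11, 10, 7, 2, 5, 3, 8, 12]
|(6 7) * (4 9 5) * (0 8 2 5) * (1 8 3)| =8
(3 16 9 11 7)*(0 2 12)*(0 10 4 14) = (0 2 12 10 4 14)(3 16 9 11 7) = [2, 1, 12, 16, 14, 5, 6, 3, 8, 11, 4, 7, 10, 13, 0, 15, 9]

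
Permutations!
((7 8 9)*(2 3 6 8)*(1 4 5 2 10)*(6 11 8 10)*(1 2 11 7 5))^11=(1 4)(2 3 7 6 10)(5 9 8 11)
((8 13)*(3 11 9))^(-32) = ((3 11 9)(8 13))^(-32) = (13)(3 11 9)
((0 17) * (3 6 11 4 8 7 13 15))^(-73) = ((0 17)(3 6 11 4 8 7 13 15))^(-73) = (0 17)(3 15 13 7 8 4 11 6)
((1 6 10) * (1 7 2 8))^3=(1 7)(2 6)(8 10)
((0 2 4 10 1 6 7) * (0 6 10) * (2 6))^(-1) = ((0 6 7 2 4)(1 10))^(-1) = (0 4 2 7 6)(1 10)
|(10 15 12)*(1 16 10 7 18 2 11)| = |(1 16 10 15 12 7 18 2 11)| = 9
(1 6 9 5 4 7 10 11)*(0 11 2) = [11, 6, 0, 3, 7, 4, 9, 10, 8, 5, 2, 1] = (0 11 1 6 9 5 4 7 10 2)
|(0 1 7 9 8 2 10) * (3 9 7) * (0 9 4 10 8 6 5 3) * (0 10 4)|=14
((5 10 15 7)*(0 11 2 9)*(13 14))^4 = ((0 11 2 9)(5 10 15 7)(13 14))^4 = (15)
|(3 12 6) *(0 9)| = |(0 9)(3 12 6)| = 6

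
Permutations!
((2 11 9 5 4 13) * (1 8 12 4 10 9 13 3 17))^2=(1 12 3)(2 13 11)(4 17 8)(5 9 10)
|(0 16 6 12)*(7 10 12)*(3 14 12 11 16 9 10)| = 10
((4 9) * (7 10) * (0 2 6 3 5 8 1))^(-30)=(10)(0 8 3 2 1 5 6)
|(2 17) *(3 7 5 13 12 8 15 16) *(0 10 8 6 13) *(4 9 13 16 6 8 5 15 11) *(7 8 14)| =12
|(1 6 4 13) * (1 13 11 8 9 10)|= |(13)(1 6 4 11 8 9 10)|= 7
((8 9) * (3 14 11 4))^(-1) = ((3 14 11 4)(8 9))^(-1) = (3 4 11 14)(8 9)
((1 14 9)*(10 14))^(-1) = (1 9 14 10)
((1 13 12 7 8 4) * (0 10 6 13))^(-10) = (0 1 4 8 7 12 13 6 10)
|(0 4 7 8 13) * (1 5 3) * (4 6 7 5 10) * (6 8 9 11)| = |(0 8 13)(1 10 4 5 3)(6 7 9 11)| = 60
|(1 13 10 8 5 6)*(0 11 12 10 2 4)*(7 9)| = 22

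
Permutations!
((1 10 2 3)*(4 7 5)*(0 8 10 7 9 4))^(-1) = ((0 8 10 2 3 1 7 5)(4 9))^(-1) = (0 5 7 1 3 2 10 8)(4 9)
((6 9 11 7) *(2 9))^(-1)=(2 6 7 11 9)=((2 9 11 7 6))^(-1)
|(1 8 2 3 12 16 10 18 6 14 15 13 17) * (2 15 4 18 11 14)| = 10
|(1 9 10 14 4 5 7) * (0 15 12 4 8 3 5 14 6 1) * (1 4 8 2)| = 7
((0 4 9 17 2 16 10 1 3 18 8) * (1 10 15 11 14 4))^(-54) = (0 1 3 18 8)(2 15 14 9)(4 17 16 11)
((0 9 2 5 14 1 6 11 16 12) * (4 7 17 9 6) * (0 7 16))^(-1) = ((0 6 11)(1 4 16 12 7 17 9 2 5 14))^(-1) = (0 11 6)(1 14 5 2 9 17 7 12 16 4)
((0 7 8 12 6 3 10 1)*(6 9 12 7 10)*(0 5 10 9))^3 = (12)(3 6)(7 8)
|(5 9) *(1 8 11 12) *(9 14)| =|(1 8 11 12)(5 14 9)| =12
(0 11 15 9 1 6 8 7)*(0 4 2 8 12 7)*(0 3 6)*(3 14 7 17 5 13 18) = (0 11 15 9 1)(2 8 14 7 4)(3 6 12 17 5 13 18) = [11, 0, 8, 6, 2, 13, 12, 4, 14, 1, 10, 15, 17, 18, 7, 9, 16, 5, 3]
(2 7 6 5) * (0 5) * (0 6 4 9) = (0 5 2 7 4 9) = [5, 1, 7, 3, 9, 2, 6, 4, 8, 0]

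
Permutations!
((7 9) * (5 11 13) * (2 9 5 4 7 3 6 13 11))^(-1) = ((2 9 3 6 13 4 7 5))^(-1) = (2 5 7 4 13 6 3 9)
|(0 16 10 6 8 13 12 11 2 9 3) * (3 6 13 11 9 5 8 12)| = 60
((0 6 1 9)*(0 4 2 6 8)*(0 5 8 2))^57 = (0 1)(2 9)(4 6)(5 8)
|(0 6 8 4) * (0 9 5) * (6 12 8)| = |(0 12 8 4 9 5)| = 6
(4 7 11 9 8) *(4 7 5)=(4 5)(7 11 9 8)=[0, 1, 2, 3, 5, 4, 6, 11, 7, 8, 10, 9]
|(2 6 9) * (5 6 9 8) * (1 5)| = |(1 5 6 8)(2 9)| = 4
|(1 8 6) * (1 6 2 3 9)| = 5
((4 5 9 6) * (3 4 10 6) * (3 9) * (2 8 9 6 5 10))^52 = (10)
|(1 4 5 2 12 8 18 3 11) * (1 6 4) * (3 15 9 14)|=|(2 12 8 18 15 9 14 3 11 6 4 5)|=12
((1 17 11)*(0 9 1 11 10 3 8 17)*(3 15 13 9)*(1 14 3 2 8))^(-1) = (0 1 3 14 9 13 15 10 17 8 2)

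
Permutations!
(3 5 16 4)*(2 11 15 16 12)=[0, 1, 11, 5, 3, 12, 6, 7, 8, 9, 10, 15, 2, 13, 14, 16, 4]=(2 11 15 16 4 3 5 12)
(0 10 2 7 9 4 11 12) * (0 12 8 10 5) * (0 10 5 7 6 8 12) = (0 7 9 4 11 12)(2 6 8 5 10) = [7, 1, 6, 3, 11, 10, 8, 9, 5, 4, 2, 12, 0]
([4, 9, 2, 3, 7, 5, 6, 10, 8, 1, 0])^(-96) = [0, 1, 2, 3, 4, 5, 6, 7, 8, 9, 10]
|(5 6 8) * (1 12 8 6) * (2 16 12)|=|(1 2 16 12 8 5)|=6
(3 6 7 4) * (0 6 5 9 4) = [6, 1, 2, 5, 3, 9, 7, 0, 8, 4] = (0 6 7)(3 5 9 4)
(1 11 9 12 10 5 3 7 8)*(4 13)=(1 11 9 12 10 5 3 7 8)(4 13)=[0, 11, 2, 7, 13, 3, 6, 8, 1, 12, 5, 9, 10, 4]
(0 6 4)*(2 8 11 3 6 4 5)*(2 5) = (0 4)(2 8 11 3 6) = [4, 1, 8, 6, 0, 5, 2, 7, 11, 9, 10, 3]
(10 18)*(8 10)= [0, 1, 2, 3, 4, 5, 6, 7, 10, 9, 18, 11, 12, 13, 14, 15, 16, 17, 8]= (8 10 18)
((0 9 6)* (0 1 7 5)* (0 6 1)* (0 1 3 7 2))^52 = ((0 9 3 7 5 6 1 2))^52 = (0 5)(1 3)(2 7)(6 9)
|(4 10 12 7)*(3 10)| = 5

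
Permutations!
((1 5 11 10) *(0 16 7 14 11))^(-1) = ((0 16 7 14 11 10 1 5))^(-1) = (0 5 1 10 11 14 7 16)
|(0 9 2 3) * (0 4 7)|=|(0 9 2 3 4 7)|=6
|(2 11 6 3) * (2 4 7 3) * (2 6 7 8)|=|(2 11 7 3 4 8)|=6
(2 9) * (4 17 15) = (2 9)(4 17 15) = [0, 1, 9, 3, 17, 5, 6, 7, 8, 2, 10, 11, 12, 13, 14, 4, 16, 15]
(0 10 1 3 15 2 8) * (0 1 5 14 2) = [10, 3, 8, 15, 4, 14, 6, 7, 1, 9, 5, 11, 12, 13, 2, 0] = (0 10 5 14 2 8 1 3 15)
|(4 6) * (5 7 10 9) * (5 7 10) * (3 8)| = 4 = |(3 8)(4 6)(5 10 9 7)|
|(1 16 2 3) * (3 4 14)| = |(1 16 2 4 14 3)| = 6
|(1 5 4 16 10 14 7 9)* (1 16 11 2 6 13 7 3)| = |(1 5 4 11 2 6 13 7 9 16 10 14 3)| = 13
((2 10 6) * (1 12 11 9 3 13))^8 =(1 11 3)(2 6 10)(9 13 12)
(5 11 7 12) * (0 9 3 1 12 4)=[9, 12, 2, 1, 0, 11, 6, 4, 8, 3, 10, 7, 5]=(0 9 3 1 12 5 11 7 4)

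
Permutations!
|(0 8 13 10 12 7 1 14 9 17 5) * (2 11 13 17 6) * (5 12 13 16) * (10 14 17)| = |(0 8 10 13 14 9 6 2 11 16 5)(1 17 12 7)| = 44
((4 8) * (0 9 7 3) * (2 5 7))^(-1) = ((0 9 2 5 7 3)(4 8))^(-1) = (0 3 7 5 2 9)(4 8)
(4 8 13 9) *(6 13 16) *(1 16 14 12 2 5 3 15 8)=(1 16 6 13 9 4)(2 5 3 15 8 14 12)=[0, 16, 5, 15, 1, 3, 13, 7, 14, 4, 10, 11, 2, 9, 12, 8, 6]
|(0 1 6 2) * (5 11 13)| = 12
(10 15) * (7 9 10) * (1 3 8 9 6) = (1 3 8 9 10 15 7 6) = [0, 3, 2, 8, 4, 5, 1, 6, 9, 10, 15, 11, 12, 13, 14, 7]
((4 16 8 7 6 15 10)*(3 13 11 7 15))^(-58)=(3 11 6 13 7)(4 8 10 16 15)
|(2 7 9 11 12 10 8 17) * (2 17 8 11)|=3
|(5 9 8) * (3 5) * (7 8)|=|(3 5 9 7 8)|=5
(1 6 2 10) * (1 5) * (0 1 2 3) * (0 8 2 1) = (1 6 3 8 2 10 5) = [0, 6, 10, 8, 4, 1, 3, 7, 2, 9, 5]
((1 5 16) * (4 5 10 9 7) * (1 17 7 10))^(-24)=((4 5 16 17 7)(9 10))^(-24)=(4 5 16 17 7)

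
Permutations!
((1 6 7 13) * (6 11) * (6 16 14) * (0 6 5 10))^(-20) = ((0 6 7 13 1 11 16 14 5 10))^(-20) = (16)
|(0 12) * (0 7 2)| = |(0 12 7 2)| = 4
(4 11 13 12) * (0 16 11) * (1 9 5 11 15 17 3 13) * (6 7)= (0 16 15 17 3 13 12 4)(1 9 5 11)(6 7)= [16, 9, 2, 13, 0, 11, 7, 6, 8, 5, 10, 1, 4, 12, 14, 17, 15, 3]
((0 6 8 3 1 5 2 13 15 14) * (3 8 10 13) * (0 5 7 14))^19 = (0 15 13 10 6)(1 7 14 5 2 3)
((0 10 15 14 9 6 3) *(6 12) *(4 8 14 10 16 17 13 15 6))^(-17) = (0 3 6 10 15 13 17 16)(4 9 8 12 14)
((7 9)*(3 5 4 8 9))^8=(3 4 9)(5 8 7)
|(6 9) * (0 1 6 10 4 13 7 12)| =9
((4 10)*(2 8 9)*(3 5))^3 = (3 5)(4 10)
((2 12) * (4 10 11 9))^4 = (12)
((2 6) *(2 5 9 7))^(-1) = ((2 6 5 9 7))^(-1) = (2 7 9 5 6)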